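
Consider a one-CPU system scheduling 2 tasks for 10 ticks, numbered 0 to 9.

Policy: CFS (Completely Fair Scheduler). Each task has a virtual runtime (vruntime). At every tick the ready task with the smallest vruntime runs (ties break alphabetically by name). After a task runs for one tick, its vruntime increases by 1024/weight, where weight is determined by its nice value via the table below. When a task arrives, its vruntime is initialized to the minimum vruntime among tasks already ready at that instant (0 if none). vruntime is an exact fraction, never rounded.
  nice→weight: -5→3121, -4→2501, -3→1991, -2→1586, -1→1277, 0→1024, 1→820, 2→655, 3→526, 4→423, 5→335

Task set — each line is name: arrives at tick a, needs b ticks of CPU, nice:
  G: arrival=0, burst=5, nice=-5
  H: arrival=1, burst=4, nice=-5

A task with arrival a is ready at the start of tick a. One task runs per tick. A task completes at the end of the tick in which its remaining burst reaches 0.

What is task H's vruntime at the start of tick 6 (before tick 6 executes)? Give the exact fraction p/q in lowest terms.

t=0: vr[G=0] → run G
t=1: vr[G=1024/3121 H=1024/3121] → run G
t=2: vr[G=2048/3121 H=1024/3121] → run H
t=3: vr[G=2048/3121 H=2048/3121] → run G
t=4: vr[G=3072/3121 H=2048/3121] → run H
t=5: vr[G=3072/3121 H=3072/3121] → run G
t=6: vr[G=4096/3121 H=3072/3121] → run H
t=7: vr[G=4096/3121 H=4096/3121] → run G
t=8: vr[H=4096/3121] → run H
t=9: (idle)

vruntime(H, start of tick 6) = 3072/3121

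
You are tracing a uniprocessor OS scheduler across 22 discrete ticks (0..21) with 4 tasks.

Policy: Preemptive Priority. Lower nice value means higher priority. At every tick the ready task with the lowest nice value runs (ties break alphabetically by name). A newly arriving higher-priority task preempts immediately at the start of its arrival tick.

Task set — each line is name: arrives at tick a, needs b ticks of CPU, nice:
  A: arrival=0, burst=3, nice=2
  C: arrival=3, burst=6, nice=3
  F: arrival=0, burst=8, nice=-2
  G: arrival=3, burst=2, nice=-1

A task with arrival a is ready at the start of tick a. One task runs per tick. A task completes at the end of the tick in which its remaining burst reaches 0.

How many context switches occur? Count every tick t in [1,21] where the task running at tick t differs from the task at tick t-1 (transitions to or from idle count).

context switches = 4

t=0: ready={A,F} → run F
t=1: ready={A,F} → run F
t=2: ready={A,F} → run F
t=3: ready={A,C,F,G} → run F
t=4: ready={A,C,F,G} → run F
t=5: ready={A,C,F,G} → run F
t=6: ready={A,C,F,G} → run F
t=7: ready={A,C,F,G} → run F
t=8: ready={A,C,G} → run G
t=9: ready={A,C,G} → run G
t=10: ready={A,C} → run A
t=11: ready={A,C} → run A
t=12: ready={A,C} → run A
t=13: ready={C} → run C
t=14: ready={C} → run C
t=15: ready={C} → run C
t=16: ready={C} → run C
t=17: ready={C} → run C
t=18: ready={C} → run C
t=19: (idle)
t=20: (idle)
t=21: (idle)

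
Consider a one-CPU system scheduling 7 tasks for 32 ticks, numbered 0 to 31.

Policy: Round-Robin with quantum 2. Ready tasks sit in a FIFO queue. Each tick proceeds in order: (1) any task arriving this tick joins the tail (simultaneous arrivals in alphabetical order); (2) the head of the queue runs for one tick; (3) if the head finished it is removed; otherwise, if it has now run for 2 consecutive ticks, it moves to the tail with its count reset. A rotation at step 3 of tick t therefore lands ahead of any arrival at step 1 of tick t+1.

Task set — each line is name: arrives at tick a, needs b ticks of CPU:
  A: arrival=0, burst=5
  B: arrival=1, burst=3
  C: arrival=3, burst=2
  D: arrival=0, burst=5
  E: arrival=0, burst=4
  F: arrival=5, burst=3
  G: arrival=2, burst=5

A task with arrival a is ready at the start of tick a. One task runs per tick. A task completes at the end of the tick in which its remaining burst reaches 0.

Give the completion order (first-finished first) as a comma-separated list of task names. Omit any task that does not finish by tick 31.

completion order = C, E, B, A, D, F, G

t=0: queue=[A,D,E] q_used=0 → run A
t=1: queue=[A,D,E,B] q_used=1 → run A
t=2: queue=[D,E,B,A,G] q_used=0 → run D
t=3: queue=[D,E,B,A,G,C] q_used=1 → run D
t=4: queue=[E,B,A,G,C,D] q_used=0 → run E
t=5: queue=[E,B,A,G,C,D,F] q_used=1 → run E
t=6: queue=[B,A,G,C,D,F,E] q_used=0 → run B
t=7: queue=[B,A,G,C,D,F,E] q_used=1 → run B
t=8: queue=[A,G,C,D,F,E,B] q_used=0 → run A
t=9: queue=[A,G,C,D,F,E,B] q_used=1 → run A
t=10: queue=[G,C,D,F,E,B,A] q_used=0 → run G
t=11: queue=[G,C,D,F,E,B,A] q_used=1 → run G
t=12: queue=[C,D,F,E,B,A,G] q_used=0 → run C
t=13: queue=[C,D,F,E,B,A,G] q_used=1 → run C
t=14: queue=[D,F,E,B,A,G] q_used=0 → run D
t=15: queue=[D,F,E,B,A,G] q_used=1 → run D
t=16: queue=[F,E,B,A,G,D] q_used=0 → run F
t=17: queue=[F,E,B,A,G,D] q_used=1 → run F
t=18: queue=[E,B,A,G,D,F] q_used=0 → run E
t=19: queue=[E,B,A,G,D,F] q_used=1 → run E
t=20: queue=[B,A,G,D,F] q_used=0 → run B
t=21: queue=[A,G,D,F] q_used=0 → run A
t=22: queue=[G,D,F] q_used=0 → run G
t=23: queue=[G,D,F] q_used=1 → run G
t=24: queue=[D,F,G] q_used=0 → run D
t=25: queue=[F,G] q_used=0 → run F
t=26: queue=[G] q_used=0 → run G
t=27: (idle)
t=28: (idle)
t=29: (idle)
t=30: (idle)
t=31: (idle)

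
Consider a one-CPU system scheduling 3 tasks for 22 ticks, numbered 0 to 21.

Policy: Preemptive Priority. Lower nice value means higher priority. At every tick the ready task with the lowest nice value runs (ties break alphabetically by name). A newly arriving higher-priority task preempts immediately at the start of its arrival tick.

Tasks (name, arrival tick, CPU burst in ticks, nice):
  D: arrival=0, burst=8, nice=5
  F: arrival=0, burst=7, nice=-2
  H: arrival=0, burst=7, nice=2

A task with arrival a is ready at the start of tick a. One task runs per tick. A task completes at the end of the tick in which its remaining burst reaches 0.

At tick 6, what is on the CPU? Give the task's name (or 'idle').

running at tick 6 = F

t=0: ready={D,F,H} → run F
t=1: ready={D,F,H} → run F
t=2: ready={D,F,H} → run F
t=3: ready={D,F,H} → run F
t=4: ready={D,F,H} → run F
t=5: ready={D,F,H} → run F
t=6: ready={D,F,H} → run F
t=7: ready={D,H} → run H
t=8: ready={D,H} → run H
t=9: ready={D,H} → run H
t=10: ready={D,H} → run H
t=11: ready={D,H} → run H
t=12: ready={D,H} → run H
t=13: ready={D,H} → run H
t=14: ready={D} → run D
t=15: ready={D} → run D
t=16: ready={D} → run D
t=17: ready={D} → run D
t=18: ready={D} → run D
t=19: ready={D} → run D
t=20: ready={D} → run D
t=21: ready={D} → run D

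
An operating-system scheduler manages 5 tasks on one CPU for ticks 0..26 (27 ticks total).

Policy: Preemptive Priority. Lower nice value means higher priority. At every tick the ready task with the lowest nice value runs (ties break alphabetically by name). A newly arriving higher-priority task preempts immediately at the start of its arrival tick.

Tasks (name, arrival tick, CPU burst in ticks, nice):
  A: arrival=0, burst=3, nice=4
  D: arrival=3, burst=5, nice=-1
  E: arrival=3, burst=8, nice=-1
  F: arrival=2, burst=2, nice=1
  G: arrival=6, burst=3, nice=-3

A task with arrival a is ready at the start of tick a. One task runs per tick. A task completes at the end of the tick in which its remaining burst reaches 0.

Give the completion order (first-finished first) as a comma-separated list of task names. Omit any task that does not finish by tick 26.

t=0: ready={A} → run A
t=1: ready={A} → run A
t=2: ready={A,F} → run F
t=3: ready={A,D,E,F} → run D
t=4: ready={A,D,E,F} → run D
t=5: ready={A,D,E,F} → run D
t=6: ready={A,D,E,F,G} → run G
t=7: ready={A,D,E,F,G} → run G
t=8: ready={A,D,E,F,G} → run G
t=9: ready={A,D,E,F} → run D
t=10: ready={A,D,E,F} → run D
t=11: ready={A,E,F} → run E
t=12: ready={A,E,F} → run E
t=13: ready={A,E,F} → run E
t=14: ready={A,E,F} → run E
t=15: ready={A,E,F} → run E
t=16: ready={A,E,F} → run E
t=17: ready={A,E,F} → run E
t=18: ready={A,E,F} → run E
t=19: ready={A,F} → run F
t=20: ready={A} → run A
t=21: (idle)
t=22: (idle)
t=23: (idle)
t=24: (idle)
t=25: (idle)
t=26: (idle)

completion order = G, D, E, F, A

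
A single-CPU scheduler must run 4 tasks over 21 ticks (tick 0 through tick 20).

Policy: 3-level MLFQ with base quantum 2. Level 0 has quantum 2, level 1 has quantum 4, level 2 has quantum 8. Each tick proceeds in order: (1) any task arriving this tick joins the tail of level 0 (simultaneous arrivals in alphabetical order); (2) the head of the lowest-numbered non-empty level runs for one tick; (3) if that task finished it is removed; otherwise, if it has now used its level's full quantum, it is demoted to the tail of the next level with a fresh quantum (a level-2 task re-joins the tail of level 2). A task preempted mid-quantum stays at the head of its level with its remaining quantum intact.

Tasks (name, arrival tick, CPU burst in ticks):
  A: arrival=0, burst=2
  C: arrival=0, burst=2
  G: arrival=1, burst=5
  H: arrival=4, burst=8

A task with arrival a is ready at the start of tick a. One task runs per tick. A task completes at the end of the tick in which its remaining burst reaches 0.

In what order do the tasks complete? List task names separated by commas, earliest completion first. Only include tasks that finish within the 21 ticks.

t=0: L0/L1/L2 = AC/-/- → run A
t=1: L0/L1/L2 = ACG/-/- → run A
t=2: L0/L1/L2 = CG/-/- → run C
t=3: L0/L1/L2 = CG/-/- → run C
t=4: L0/L1/L2 = GH/-/- → run G
t=5: L0/L1/L2 = GH/-/- → run G
t=6: L0/L1/L2 = H/G/- → run H
t=7: L0/L1/L2 = H/G/- → run H
t=8: L0/L1/L2 = -/GH/- → run G
t=9: L0/L1/L2 = -/GH/- → run G
t=10: L0/L1/L2 = -/GH/- → run G
t=11: L0/L1/L2 = -/H/- → run H
t=12: L0/L1/L2 = -/H/- → run H
t=13: L0/L1/L2 = -/H/- → run H
t=14: L0/L1/L2 = -/H/- → run H
t=15: L0/L1/L2 = -/-/H → run H
t=16: L0/L1/L2 = -/-/H → run H
t=17: (idle)
t=18: (idle)
t=19: (idle)
t=20: (idle)

completion order = A, C, G, H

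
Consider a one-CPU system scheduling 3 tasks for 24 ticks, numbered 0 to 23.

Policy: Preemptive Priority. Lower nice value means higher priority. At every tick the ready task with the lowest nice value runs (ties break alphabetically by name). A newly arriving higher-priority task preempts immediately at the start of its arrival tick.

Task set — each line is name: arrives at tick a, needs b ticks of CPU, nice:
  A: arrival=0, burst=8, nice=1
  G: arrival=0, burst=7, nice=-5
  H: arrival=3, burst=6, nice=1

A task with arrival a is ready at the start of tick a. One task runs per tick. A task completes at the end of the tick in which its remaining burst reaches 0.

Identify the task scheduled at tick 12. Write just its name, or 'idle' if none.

running at tick 12 = A

t=0: ready={A,G} → run G
t=1: ready={A,G} → run G
t=2: ready={A,G} → run G
t=3: ready={A,G,H} → run G
t=4: ready={A,G,H} → run G
t=5: ready={A,G,H} → run G
t=6: ready={A,G,H} → run G
t=7: ready={A,H} → run A
t=8: ready={A,H} → run A
t=9: ready={A,H} → run A
t=10: ready={A,H} → run A
t=11: ready={A,H} → run A
t=12: ready={A,H} → run A
t=13: ready={A,H} → run A
t=14: ready={A,H} → run A
t=15: ready={H} → run H
t=16: ready={H} → run H
t=17: ready={H} → run H
t=18: ready={H} → run H
t=19: ready={H} → run H
t=20: ready={H} → run H
t=21: (idle)
t=22: (idle)
t=23: (idle)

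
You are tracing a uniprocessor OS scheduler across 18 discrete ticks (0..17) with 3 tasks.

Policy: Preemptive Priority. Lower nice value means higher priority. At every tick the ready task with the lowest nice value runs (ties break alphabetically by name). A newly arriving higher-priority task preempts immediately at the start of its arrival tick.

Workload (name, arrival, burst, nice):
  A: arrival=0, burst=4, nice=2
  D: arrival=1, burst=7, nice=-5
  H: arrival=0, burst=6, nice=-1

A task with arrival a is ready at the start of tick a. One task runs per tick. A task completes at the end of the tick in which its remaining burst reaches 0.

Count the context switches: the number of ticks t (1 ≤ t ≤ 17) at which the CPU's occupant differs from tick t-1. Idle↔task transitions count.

context switches = 4

t=0: ready={A,H} → run H
t=1: ready={A,D,H} → run D
t=2: ready={A,D,H} → run D
t=3: ready={A,D,H} → run D
t=4: ready={A,D,H} → run D
t=5: ready={A,D,H} → run D
t=6: ready={A,D,H} → run D
t=7: ready={A,D,H} → run D
t=8: ready={A,H} → run H
t=9: ready={A,H} → run H
t=10: ready={A,H} → run H
t=11: ready={A,H} → run H
t=12: ready={A,H} → run H
t=13: ready={A} → run A
t=14: ready={A} → run A
t=15: ready={A} → run A
t=16: ready={A} → run A
t=17: (idle)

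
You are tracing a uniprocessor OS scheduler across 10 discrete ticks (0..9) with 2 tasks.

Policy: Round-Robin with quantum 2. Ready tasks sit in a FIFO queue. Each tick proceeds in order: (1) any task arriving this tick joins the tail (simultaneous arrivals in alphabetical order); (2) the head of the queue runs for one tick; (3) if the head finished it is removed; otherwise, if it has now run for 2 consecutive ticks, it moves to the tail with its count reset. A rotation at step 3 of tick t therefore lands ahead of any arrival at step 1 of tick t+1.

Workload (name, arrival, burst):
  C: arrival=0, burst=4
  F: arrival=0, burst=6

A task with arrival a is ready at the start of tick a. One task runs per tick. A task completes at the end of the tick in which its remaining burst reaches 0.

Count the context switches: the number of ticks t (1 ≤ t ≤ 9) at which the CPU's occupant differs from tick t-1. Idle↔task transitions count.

context switches = 3

t=0: queue=[C,F] q_used=0 → run C
t=1: queue=[C,F] q_used=1 → run C
t=2: queue=[F,C] q_used=0 → run F
t=3: queue=[F,C] q_used=1 → run F
t=4: queue=[C,F] q_used=0 → run C
t=5: queue=[C,F] q_used=1 → run C
t=6: queue=[F] q_used=0 → run F
t=7: queue=[F] q_used=1 → run F
t=8: queue=[F] q_used=0 → run F
t=9: queue=[F] q_used=1 → run F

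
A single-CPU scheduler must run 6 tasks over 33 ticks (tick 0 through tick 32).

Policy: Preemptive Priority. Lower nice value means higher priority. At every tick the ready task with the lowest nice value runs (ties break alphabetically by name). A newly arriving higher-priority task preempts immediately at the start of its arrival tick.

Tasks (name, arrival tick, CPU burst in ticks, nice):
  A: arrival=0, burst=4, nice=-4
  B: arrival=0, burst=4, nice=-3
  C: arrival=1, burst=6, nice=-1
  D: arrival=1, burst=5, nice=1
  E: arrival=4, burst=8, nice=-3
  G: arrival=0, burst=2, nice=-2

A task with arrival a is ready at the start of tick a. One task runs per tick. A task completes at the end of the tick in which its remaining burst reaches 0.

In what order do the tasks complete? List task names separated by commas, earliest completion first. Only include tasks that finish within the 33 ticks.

completion order = A, B, E, G, C, D

t=0: ready={A,B,G} → run A
t=1: ready={A,B,C,D,G} → run A
t=2: ready={A,B,C,D,G} → run A
t=3: ready={A,B,C,D,G} → run A
t=4: ready={B,C,D,E,G} → run B
t=5: ready={B,C,D,E,G} → run B
t=6: ready={B,C,D,E,G} → run B
t=7: ready={B,C,D,E,G} → run B
t=8: ready={C,D,E,G} → run E
t=9: ready={C,D,E,G} → run E
t=10: ready={C,D,E,G} → run E
t=11: ready={C,D,E,G} → run E
t=12: ready={C,D,E,G} → run E
t=13: ready={C,D,E,G} → run E
t=14: ready={C,D,E,G} → run E
t=15: ready={C,D,E,G} → run E
t=16: ready={C,D,G} → run G
t=17: ready={C,D,G} → run G
t=18: ready={C,D} → run C
t=19: ready={C,D} → run C
t=20: ready={C,D} → run C
t=21: ready={C,D} → run C
t=22: ready={C,D} → run C
t=23: ready={C,D} → run C
t=24: ready={D} → run D
t=25: ready={D} → run D
t=26: ready={D} → run D
t=27: ready={D} → run D
t=28: ready={D} → run D
t=29: (idle)
t=30: (idle)
t=31: (idle)
t=32: (idle)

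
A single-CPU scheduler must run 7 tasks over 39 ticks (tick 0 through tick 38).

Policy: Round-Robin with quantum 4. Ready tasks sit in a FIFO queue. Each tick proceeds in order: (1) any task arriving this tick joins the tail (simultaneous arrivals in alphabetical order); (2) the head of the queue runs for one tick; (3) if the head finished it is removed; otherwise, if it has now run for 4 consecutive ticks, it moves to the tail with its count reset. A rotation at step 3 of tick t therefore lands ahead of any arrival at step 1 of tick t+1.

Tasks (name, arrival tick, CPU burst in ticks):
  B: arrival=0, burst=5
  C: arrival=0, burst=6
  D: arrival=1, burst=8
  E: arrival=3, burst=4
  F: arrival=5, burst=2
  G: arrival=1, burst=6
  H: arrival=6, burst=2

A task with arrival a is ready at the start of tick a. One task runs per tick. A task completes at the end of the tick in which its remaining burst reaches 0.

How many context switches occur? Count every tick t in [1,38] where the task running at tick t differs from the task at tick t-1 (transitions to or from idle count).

t=0: queue=[B,C] q_used=0 → run B
t=1: queue=[B,C,D,G] q_used=1 → run B
t=2: queue=[B,C,D,G] q_used=2 → run B
t=3: queue=[B,C,D,G,E] q_used=3 → run B
t=4: queue=[C,D,G,E,B] q_used=0 → run C
t=5: queue=[C,D,G,E,B,F] q_used=1 → run C
t=6: queue=[C,D,G,E,B,F,H] q_used=2 → run C
t=7: queue=[C,D,G,E,B,F,H] q_used=3 → run C
t=8: queue=[D,G,E,B,F,H,C] q_used=0 → run D
t=9: queue=[D,G,E,B,F,H,C] q_used=1 → run D
t=10: queue=[D,G,E,B,F,H,C] q_used=2 → run D
t=11: queue=[D,G,E,B,F,H,C] q_used=3 → run D
t=12: queue=[G,E,B,F,H,C,D] q_used=0 → run G
t=13: queue=[G,E,B,F,H,C,D] q_used=1 → run G
t=14: queue=[G,E,B,F,H,C,D] q_used=2 → run G
t=15: queue=[G,E,B,F,H,C,D] q_used=3 → run G
t=16: queue=[E,B,F,H,C,D,G] q_used=0 → run E
t=17: queue=[E,B,F,H,C,D,G] q_used=1 → run E
t=18: queue=[E,B,F,H,C,D,G] q_used=2 → run E
t=19: queue=[E,B,F,H,C,D,G] q_used=3 → run E
t=20: queue=[B,F,H,C,D,G] q_used=0 → run B
t=21: queue=[F,H,C,D,G] q_used=0 → run F
t=22: queue=[F,H,C,D,G] q_used=1 → run F
t=23: queue=[H,C,D,G] q_used=0 → run H
t=24: queue=[H,C,D,G] q_used=1 → run H
t=25: queue=[C,D,G] q_used=0 → run C
t=26: queue=[C,D,G] q_used=1 → run C
t=27: queue=[D,G] q_used=0 → run D
t=28: queue=[D,G] q_used=1 → run D
t=29: queue=[D,G] q_used=2 → run D
t=30: queue=[D,G] q_used=3 → run D
t=31: queue=[G] q_used=0 → run G
t=32: queue=[G] q_used=1 → run G
t=33: (idle)
t=34: (idle)
t=35: (idle)
t=36: (idle)
t=37: (idle)
t=38: (idle)

context switches = 11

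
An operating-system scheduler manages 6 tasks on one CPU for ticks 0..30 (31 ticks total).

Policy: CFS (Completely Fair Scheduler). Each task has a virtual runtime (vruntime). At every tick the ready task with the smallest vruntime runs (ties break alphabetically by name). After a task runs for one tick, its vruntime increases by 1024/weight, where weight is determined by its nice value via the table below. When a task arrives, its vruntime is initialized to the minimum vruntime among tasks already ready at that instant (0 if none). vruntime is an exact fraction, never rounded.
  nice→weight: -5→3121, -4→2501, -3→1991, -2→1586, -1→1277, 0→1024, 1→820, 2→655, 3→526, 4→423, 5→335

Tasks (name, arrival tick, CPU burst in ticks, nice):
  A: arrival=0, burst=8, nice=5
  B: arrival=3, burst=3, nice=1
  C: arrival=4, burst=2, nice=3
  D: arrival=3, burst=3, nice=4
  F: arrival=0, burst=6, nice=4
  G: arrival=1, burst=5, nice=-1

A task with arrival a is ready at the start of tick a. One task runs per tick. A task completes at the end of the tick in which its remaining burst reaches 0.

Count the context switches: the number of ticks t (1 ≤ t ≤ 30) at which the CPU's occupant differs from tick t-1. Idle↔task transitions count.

context switches = 22

t=0: vr[A=0 F=0] → run A
t=1: vr[A=1024/335 F=0 G=0] → run F
t=2: vr[A=1024/335 F=1024/423 G=0] → run G
t=3: vr[A=1024/335 B=1024/1277 D=1024/1277 F=1024/423 G=1024/1277] → run B
t=4: vr[A=1024/335 B=536832/261785 C=1024/1277 D=1024/1277 F=1024/423 G=1024/1277] → run C
t=5: vr[A=1024/335 B=536832/261785 C=923136/335851 D=1024/1277 F=1024/423 G=1024/1277] → run D
t=6: vr[A=1024/335 B=536832/261785 C=923136/335851 D=1740800/540171 F=1024/423 G=1024/1277] → run G
t=7: vr[A=1024/335 B=536832/261785 C=923136/335851 D=1740800/540171 F=1024/423 G=2048/1277] → run G
t=8: vr[A=1024/335 B=536832/261785 C=923136/335851 D=1740800/540171 F=1024/423 G=3072/1277] → run B
t=9: vr[A=1024/335 B=863744/261785 C=923136/335851 D=1740800/540171 F=1024/423 G=3072/1277] → run G
t=10: vr[A=1024/335 B=863744/261785 C=923136/335851 D=1740800/540171 F=1024/423 G=4096/1277] → run F
t=11: vr[A=1024/335 B=863744/261785 C=923136/335851 D=1740800/540171 F=2048/423 G=4096/1277] → run C
t=12: vr[A=1024/335 B=863744/261785 D=1740800/540171 F=2048/423 G=4096/1277] → run A
t=13: vr[A=2048/335 B=863744/261785 D=1740800/540171 F=2048/423 G=4096/1277] → run G
t=14: vr[A=2048/335 B=863744/261785 D=1740800/540171 F=2048/423] → run D
t=15: vr[A=2048/335 B=863744/261785 D=3048448/540171 F=2048/423] → run B
t=16: vr[A=2048/335 D=3048448/540171 F=2048/423] → run F
t=17: vr[A=2048/335 D=3048448/540171 F=1024/141] → run D
t=18: vr[A=2048/335 F=1024/141] → run A
t=19: vr[A=3072/335 F=1024/141] → run F
t=20: vr[A=3072/335 F=4096/423] → run A
t=21: vr[A=4096/335 F=4096/423] → run F
t=22: vr[A=4096/335 F=5120/423] → run F
t=23: vr[A=4096/335] → run A
t=24: vr[A=1024/67] → run A
t=25: vr[A=6144/335] → run A
t=26: vr[A=7168/335] → run A
t=27: (idle)
t=28: (idle)
t=29: (idle)
t=30: (idle)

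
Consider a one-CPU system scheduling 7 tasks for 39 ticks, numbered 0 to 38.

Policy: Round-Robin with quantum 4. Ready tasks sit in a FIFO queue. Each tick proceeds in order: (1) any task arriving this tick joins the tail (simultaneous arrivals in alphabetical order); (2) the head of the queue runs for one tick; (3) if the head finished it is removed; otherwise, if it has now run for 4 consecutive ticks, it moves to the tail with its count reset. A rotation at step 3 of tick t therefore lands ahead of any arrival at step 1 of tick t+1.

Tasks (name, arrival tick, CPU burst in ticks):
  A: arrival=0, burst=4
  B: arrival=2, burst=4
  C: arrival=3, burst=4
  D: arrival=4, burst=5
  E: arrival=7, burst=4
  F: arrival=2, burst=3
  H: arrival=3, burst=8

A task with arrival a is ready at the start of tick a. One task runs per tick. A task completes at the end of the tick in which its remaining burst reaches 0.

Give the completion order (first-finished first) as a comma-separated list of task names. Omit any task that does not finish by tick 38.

completion order = A, B, F, C, E, H, D

t=0: queue=[A] q_used=0 → run A
t=1: queue=[A] q_used=1 → run A
t=2: queue=[A,B,F] q_used=2 → run A
t=3: queue=[A,B,F,C,H] q_used=3 → run A
t=4: queue=[B,F,C,H,D] q_used=0 → run B
t=5: queue=[B,F,C,H,D] q_used=1 → run B
t=6: queue=[B,F,C,H,D] q_used=2 → run B
t=7: queue=[B,F,C,H,D,E] q_used=3 → run B
t=8: queue=[F,C,H,D,E] q_used=0 → run F
t=9: queue=[F,C,H,D,E] q_used=1 → run F
t=10: queue=[F,C,H,D,E] q_used=2 → run F
t=11: queue=[C,H,D,E] q_used=0 → run C
t=12: queue=[C,H,D,E] q_used=1 → run C
t=13: queue=[C,H,D,E] q_used=2 → run C
t=14: queue=[C,H,D,E] q_used=3 → run C
t=15: queue=[H,D,E] q_used=0 → run H
t=16: queue=[H,D,E] q_used=1 → run H
t=17: queue=[H,D,E] q_used=2 → run H
t=18: queue=[H,D,E] q_used=3 → run H
t=19: queue=[D,E,H] q_used=0 → run D
t=20: queue=[D,E,H] q_used=1 → run D
t=21: queue=[D,E,H] q_used=2 → run D
t=22: queue=[D,E,H] q_used=3 → run D
t=23: queue=[E,H,D] q_used=0 → run E
t=24: queue=[E,H,D] q_used=1 → run E
t=25: queue=[E,H,D] q_used=2 → run E
t=26: queue=[E,H,D] q_used=3 → run E
t=27: queue=[H,D] q_used=0 → run H
t=28: queue=[H,D] q_used=1 → run H
t=29: queue=[H,D] q_used=2 → run H
t=30: queue=[H,D] q_used=3 → run H
t=31: queue=[D] q_used=0 → run D
t=32: (idle)
t=33: (idle)
t=34: (idle)
t=35: (idle)
t=36: (idle)
t=37: (idle)
t=38: (idle)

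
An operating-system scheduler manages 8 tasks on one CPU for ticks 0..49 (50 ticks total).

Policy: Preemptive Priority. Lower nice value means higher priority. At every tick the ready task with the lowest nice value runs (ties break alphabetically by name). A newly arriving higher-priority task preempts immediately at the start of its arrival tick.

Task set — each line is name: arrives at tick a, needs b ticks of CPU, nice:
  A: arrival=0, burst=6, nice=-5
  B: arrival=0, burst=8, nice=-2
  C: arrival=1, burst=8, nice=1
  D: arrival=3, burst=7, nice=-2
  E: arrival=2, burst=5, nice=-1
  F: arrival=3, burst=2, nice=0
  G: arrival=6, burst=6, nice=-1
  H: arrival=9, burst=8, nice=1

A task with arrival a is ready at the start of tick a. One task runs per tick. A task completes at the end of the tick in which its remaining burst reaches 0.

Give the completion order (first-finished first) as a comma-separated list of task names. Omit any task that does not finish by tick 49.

t=0: ready={A,B} → run A
t=1: ready={A,B,C} → run A
t=2: ready={A,B,C,E} → run A
t=3: ready={A,B,C,D,E,F} → run A
t=4: ready={A,B,C,D,E,F} → run A
t=5: ready={A,B,C,D,E,F} → run A
t=6: ready={B,C,D,E,F,G} → run B
t=7: ready={B,C,D,E,F,G} → run B
t=8: ready={B,C,D,E,F,G} → run B
t=9: ready={B,C,D,E,F,G,H} → run B
t=10: ready={B,C,D,E,F,G,H} → run B
t=11: ready={B,C,D,E,F,G,H} → run B
t=12: ready={B,C,D,E,F,G,H} → run B
t=13: ready={B,C,D,E,F,G,H} → run B
t=14: ready={C,D,E,F,G,H} → run D
t=15: ready={C,D,E,F,G,H} → run D
t=16: ready={C,D,E,F,G,H} → run D
t=17: ready={C,D,E,F,G,H} → run D
t=18: ready={C,D,E,F,G,H} → run D
t=19: ready={C,D,E,F,G,H} → run D
t=20: ready={C,D,E,F,G,H} → run D
t=21: ready={C,E,F,G,H} → run E
t=22: ready={C,E,F,G,H} → run E
t=23: ready={C,E,F,G,H} → run E
t=24: ready={C,E,F,G,H} → run E
t=25: ready={C,E,F,G,H} → run E
t=26: ready={C,F,G,H} → run G
t=27: ready={C,F,G,H} → run G
t=28: ready={C,F,G,H} → run G
t=29: ready={C,F,G,H} → run G
t=30: ready={C,F,G,H} → run G
t=31: ready={C,F,G,H} → run G
t=32: ready={C,F,H} → run F
t=33: ready={C,F,H} → run F
t=34: ready={C,H} → run C
t=35: ready={C,H} → run C
t=36: ready={C,H} → run C
t=37: ready={C,H} → run C
t=38: ready={C,H} → run C
t=39: ready={C,H} → run C
t=40: ready={C,H} → run C
t=41: ready={C,H} → run C
t=42: ready={H} → run H
t=43: ready={H} → run H
t=44: ready={H} → run H
t=45: ready={H} → run H
t=46: ready={H} → run H
t=47: ready={H} → run H
t=48: ready={H} → run H
t=49: ready={H} → run H

completion order = A, B, D, E, G, F, C, H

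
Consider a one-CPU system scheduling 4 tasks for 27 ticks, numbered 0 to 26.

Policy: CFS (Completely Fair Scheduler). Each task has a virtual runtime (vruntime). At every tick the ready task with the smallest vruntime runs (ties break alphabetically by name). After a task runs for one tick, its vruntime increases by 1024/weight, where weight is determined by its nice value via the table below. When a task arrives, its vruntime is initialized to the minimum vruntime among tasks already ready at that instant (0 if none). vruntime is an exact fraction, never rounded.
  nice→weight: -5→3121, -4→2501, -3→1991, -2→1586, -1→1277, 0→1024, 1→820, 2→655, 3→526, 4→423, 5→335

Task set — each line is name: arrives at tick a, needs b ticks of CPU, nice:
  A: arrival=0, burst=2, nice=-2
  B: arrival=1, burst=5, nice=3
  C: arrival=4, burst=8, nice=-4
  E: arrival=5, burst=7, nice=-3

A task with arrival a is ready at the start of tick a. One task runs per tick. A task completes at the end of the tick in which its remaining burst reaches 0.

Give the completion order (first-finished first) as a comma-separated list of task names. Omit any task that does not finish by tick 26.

completion order = A, C, E, B

t=0: vr[A=0] → run A
t=1: vr[A=512/793 B=512/793] → run A
t=2: vr[B=512/793] → run B
t=3: vr[B=540672/208559] → run B
t=4: vr[B=946688/208559 C=946688/208559] → run B
t=5: vr[B=1352704/208559 C=946688/208559 E=946688/208559] → run C
t=6: vr[B=1352704/208559 C=42315264/8550919 E=946688/208559] → run E
t=7: vr[B=1352704/208559 C=42315264/8550919 E=2098420224/415240969] → run C
t=8: vr[B=1352704/208559 C=45816320/8550919 E=2098420224/415240969] → run E
t=9: vr[B=1352704/208559 C=45816320/8550919 E=2311984640/415240969] → run C
t=10: vr[B=1352704/208559 C=49317376/8550919 E=2311984640/415240969] → run E
t=11: vr[B=1352704/208559 C=49317376/8550919 E=2525549056/415240969] → run C
t=12: vr[B=1352704/208559 C=52818432/8550919 E=2525549056/415240969] → run E
t=13: vr[B=1352704/208559 C=52818432/8550919 E=2739113472/415240969] → run C
t=14: vr[B=1352704/208559 C=56319488/8550919 E=2739113472/415240969] → run B
t=15: vr[B=1758720/208559 C=56319488/8550919 E=2739113472/415240969] → run C
t=16: vr[B=1758720/208559 C=59820544/8550919 E=2739113472/415240969] → run E
t=17: vr[B=1758720/208559 C=59820544/8550919 E=2952677888/415240969] → run C
t=18: vr[B=1758720/208559 C=63321600/8550919 E=2952677888/415240969] → run E
t=19: vr[B=1758720/208559 C=63321600/8550919 E=3166242304/415240969] → run C
t=20: vr[B=1758720/208559 E=3166242304/415240969] → run E
t=21: vr[B=1758720/208559] → run B
t=22: (idle)
t=23: (idle)
t=24: (idle)
t=25: (idle)
t=26: (idle)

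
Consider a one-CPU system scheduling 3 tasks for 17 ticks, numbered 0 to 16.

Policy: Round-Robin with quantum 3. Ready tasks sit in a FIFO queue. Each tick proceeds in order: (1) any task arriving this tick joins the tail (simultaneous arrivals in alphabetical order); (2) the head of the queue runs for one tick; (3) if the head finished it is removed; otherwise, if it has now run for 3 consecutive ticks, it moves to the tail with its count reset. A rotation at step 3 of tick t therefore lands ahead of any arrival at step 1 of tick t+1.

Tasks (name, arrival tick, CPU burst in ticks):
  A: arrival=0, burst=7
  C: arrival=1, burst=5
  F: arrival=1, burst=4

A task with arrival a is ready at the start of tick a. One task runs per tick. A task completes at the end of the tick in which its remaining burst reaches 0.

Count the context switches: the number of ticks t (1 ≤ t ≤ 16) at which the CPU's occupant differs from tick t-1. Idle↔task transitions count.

context switches = 7

t=0: queue=[A] q_used=0 → run A
t=1: queue=[A,C,F] q_used=1 → run A
t=2: queue=[A,C,F] q_used=2 → run A
t=3: queue=[C,F,A] q_used=0 → run C
t=4: queue=[C,F,A] q_used=1 → run C
t=5: queue=[C,F,A] q_used=2 → run C
t=6: queue=[F,A,C] q_used=0 → run F
t=7: queue=[F,A,C] q_used=1 → run F
t=8: queue=[F,A,C] q_used=2 → run F
t=9: queue=[A,C,F] q_used=0 → run A
t=10: queue=[A,C,F] q_used=1 → run A
t=11: queue=[A,C,F] q_used=2 → run A
t=12: queue=[C,F,A] q_used=0 → run C
t=13: queue=[C,F,A] q_used=1 → run C
t=14: queue=[F,A] q_used=0 → run F
t=15: queue=[A] q_used=0 → run A
t=16: (idle)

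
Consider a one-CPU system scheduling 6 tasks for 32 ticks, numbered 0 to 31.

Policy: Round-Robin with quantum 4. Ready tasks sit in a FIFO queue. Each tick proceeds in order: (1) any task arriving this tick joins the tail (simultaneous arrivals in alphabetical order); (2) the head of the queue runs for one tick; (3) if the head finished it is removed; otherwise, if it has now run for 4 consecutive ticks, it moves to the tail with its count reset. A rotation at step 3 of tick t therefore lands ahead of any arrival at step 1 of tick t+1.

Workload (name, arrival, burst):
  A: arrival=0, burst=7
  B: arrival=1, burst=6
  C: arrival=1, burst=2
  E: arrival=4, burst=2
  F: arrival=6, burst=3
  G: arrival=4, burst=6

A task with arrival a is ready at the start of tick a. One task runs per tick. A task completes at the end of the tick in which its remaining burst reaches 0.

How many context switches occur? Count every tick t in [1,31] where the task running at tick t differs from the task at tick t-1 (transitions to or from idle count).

context switches = 9

t=0: queue=[A] q_used=0 → run A
t=1: queue=[A,B,C] q_used=1 → run A
t=2: queue=[A,B,C] q_used=2 → run A
t=3: queue=[A,B,C] q_used=3 → run A
t=4: queue=[B,C,A,E,G] q_used=0 → run B
t=5: queue=[B,C,A,E,G] q_used=1 → run B
t=6: queue=[B,C,A,E,G,F] q_used=2 → run B
t=7: queue=[B,C,A,E,G,F] q_used=3 → run B
t=8: queue=[C,A,E,G,F,B] q_used=0 → run C
t=9: queue=[C,A,E,G,F,B] q_used=1 → run C
t=10: queue=[A,E,G,F,B] q_used=0 → run A
t=11: queue=[A,E,G,F,B] q_used=1 → run A
t=12: queue=[A,E,G,F,B] q_used=2 → run A
t=13: queue=[E,G,F,B] q_used=0 → run E
t=14: queue=[E,G,F,B] q_used=1 → run E
t=15: queue=[G,F,B] q_used=0 → run G
t=16: queue=[G,F,B] q_used=1 → run G
t=17: queue=[G,F,B] q_used=2 → run G
t=18: queue=[G,F,B] q_used=3 → run G
t=19: queue=[F,B,G] q_used=0 → run F
t=20: queue=[F,B,G] q_used=1 → run F
t=21: queue=[F,B,G] q_used=2 → run F
t=22: queue=[B,G] q_used=0 → run B
t=23: queue=[B,G] q_used=1 → run B
t=24: queue=[G] q_used=0 → run G
t=25: queue=[G] q_used=1 → run G
t=26: (idle)
t=27: (idle)
t=28: (idle)
t=29: (idle)
t=30: (idle)
t=31: (idle)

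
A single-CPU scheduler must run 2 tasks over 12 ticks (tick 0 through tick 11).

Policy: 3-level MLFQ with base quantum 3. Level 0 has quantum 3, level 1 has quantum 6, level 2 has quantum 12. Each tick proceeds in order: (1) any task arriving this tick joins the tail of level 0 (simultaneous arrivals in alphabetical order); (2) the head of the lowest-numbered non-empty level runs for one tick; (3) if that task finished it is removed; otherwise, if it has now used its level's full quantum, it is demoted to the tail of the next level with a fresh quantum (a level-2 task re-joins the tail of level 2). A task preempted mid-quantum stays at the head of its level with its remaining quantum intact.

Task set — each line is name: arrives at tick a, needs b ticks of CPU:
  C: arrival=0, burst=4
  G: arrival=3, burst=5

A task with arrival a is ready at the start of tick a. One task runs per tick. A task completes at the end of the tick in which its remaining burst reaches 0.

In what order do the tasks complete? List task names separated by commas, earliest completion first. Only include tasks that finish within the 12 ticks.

t=0: L0/L1/L2 = C/-/- → run C
t=1: L0/L1/L2 = C/-/- → run C
t=2: L0/L1/L2 = C/-/- → run C
t=3: L0/L1/L2 = G/C/- → run G
t=4: L0/L1/L2 = G/C/- → run G
t=5: L0/L1/L2 = G/C/- → run G
t=6: L0/L1/L2 = -/CG/- → run C
t=7: L0/L1/L2 = -/G/- → run G
t=8: L0/L1/L2 = -/G/- → run G
t=9: (idle)
t=10: (idle)
t=11: (idle)

completion order = C, G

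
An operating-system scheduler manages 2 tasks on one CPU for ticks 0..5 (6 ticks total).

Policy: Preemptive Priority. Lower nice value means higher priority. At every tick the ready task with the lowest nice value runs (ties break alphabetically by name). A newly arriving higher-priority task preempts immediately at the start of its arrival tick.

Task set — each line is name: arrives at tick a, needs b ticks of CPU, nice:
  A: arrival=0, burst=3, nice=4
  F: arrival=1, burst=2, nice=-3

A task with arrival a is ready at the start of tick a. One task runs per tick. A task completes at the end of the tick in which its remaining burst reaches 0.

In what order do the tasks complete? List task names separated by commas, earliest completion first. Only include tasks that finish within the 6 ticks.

completion order = F, A

t=0: ready={A} → run A
t=1: ready={A,F} → run F
t=2: ready={A,F} → run F
t=3: ready={A} → run A
t=4: ready={A} → run A
t=5: (idle)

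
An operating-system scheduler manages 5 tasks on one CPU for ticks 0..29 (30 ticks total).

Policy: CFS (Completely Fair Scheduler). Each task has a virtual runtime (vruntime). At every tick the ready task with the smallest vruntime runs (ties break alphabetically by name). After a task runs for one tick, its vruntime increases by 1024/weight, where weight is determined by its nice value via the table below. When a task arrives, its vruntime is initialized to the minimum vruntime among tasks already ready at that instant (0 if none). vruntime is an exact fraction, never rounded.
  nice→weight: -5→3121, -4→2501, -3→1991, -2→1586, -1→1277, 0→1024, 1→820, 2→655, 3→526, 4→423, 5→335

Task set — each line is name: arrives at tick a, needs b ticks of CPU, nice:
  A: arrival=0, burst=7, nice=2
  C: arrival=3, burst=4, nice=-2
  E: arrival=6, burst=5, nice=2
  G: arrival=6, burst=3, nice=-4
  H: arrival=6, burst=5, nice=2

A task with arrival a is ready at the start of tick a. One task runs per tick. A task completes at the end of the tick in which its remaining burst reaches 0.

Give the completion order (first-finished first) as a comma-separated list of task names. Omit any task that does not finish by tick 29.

t=0: vr[A=0] → run A
t=1: vr[A=1024/655] → run A
t=2: vr[A=2048/655] → run A
t=3: vr[A=3072/655 C=3072/655] → run A
t=4: vr[A=4096/655 C=3072/655] → run C
t=5: vr[A=4096/655 C=2771456/519415] → run C
t=6: vr[A=4096/655 C=3106816/519415 E=3106816/519415 G=3106816/519415 H=3106816/519415] → run C
t=7: vr[A=4096/655 C=3442176/519415 E=3106816/519415 G=3106816/519415 H=3106816/519415] → run E
t=8: vr[A=4096/655 C=3442176/519415 E=3918848/519415 G=3106816/519415 H=3106816/519415] → run G
t=9: vr[A=4096/655 C=3442176/519415 E=3918848/519415 G=136098816/21296015 H=3106816/519415] → run H
t=10: vr[A=4096/655 C=3442176/519415 E=3918848/519415 G=136098816/21296015 H=3918848/519415] → run A
t=11: vr[A=1024/131 C=3442176/519415 E=3918848/519415 G=136098816/21296015 H=3918848/519415] → run G
t=12: vr[A=1024/131 C=3442176/519415 E=3918848/519415 G=144818176/21296015 H=3918848/519415] → run C
t=13: vr[A=1024/131 E=3918848/519415 G=144818176/21296015 H=3918848/519415] → run G
t=14: vr[A=1024/131 E=3918848/519415 H=3918848/519415] → run E
t=15: vr[A=1024/131 E=946176/103883 H=3918848/519415] → run H
t=16: vr[A=1024/131 E=946176/103883 H=946176/103883] → run A
t=17: vr[A=6144/655 E=946176/103883 H=946176/103883] → run E
t=18: vr[A=6144/655 E=5542912/519415 H=946176/103883] → run H
t=19: vr[A=6144/655 E=5542912/519415 H=5542912/519415] → run A
t=20: vr[E=5542912/519415 H=5542912/519415] → run E
t=21: vr[E=6354944/519415 H=5542912/519415] → run H
t=22: vr[E=6354944/519415 H=6354944/519415] → run E
t=23: vr[H=6354944/519415] → run H
t=24: (idle)
t=25: (idle)
t=26: (idle)
t=27: (idle)
t=28: (idle)
t=29: (idle)

completion order = C, G, A, E, H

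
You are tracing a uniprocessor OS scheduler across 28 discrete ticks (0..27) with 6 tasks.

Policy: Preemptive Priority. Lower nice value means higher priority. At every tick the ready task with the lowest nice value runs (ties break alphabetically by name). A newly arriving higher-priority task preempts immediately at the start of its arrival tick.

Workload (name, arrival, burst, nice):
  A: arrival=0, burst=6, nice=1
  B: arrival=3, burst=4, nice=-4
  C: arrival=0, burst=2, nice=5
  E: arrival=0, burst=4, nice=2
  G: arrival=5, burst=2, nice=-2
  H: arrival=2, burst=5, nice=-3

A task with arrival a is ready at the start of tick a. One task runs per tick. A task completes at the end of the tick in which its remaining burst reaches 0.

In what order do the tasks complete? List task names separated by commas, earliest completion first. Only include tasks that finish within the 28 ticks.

completion order = B, H, G, A, E, C

t=0: ready={A,C,E} → run A
t=1: ready={A,C,E} → run A
t=2: ready={A,C,E,H} → run H
t=3: ready={A,B,C,E,H} → run B
t=4: ready={A,B,C,E,H} → run B
t=5: ready={A,B,C,E,G,H} → run B
t=6: ready={A,B,C,E,G,H} → run B
t=7: ready={A,C,E,G,H} → run H
t=8: ready={A,C,E,G,H} → run H
t=9: ready={A,C,E,G,H} → run H
t=10: ready={A,C,E,G,H} → run H
t=11: ready={A,C,E,G} → run G
t=12: ready={A,C,E,G} → run G
t=13: ready={A,C,E} → run A
t=14: ready={A,C,E} → run A
t=15: ready={A,C,E} → run A
t=16: ready={A,C,E} → run A
t=17: ready={C,E} → run E
t=18: ready={C,E} → run E
t=19: ready={C,E} → run E
t=20: ready={C,E} → run E
t=21: ready={C} → run C
t=22: ready={C} → run C
t=23: (idle)
t=24: (idle)
t=25: (idle)
t=26: (idle)
t=27: (idle)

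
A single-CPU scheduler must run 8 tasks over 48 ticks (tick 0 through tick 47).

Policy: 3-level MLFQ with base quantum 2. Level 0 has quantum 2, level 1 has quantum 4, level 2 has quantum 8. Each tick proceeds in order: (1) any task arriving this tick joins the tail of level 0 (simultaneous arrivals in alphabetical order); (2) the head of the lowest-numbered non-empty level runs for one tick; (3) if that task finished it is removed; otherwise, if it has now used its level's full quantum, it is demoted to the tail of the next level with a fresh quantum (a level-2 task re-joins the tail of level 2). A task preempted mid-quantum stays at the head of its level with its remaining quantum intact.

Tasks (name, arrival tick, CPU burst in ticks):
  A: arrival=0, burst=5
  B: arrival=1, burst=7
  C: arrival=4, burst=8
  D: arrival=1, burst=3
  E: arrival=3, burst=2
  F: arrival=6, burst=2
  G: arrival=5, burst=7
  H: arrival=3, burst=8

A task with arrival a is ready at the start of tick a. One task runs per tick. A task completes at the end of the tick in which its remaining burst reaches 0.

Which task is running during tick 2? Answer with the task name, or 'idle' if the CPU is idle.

t=0: L0/L1/L2 = A/-/- → run A
t=1: L0/L1/L2 = ABD/-/- → run A
t=2: L0/L1/L2 = BD/A/- → run B
t=3: L0/L1/L2 = BDEH/A/- → run B
t=4: L0/L1/L2 = DEHC/AB/- → run D
t=5: L0/L1/L2 = DEHCG/AB/- → run D
t=6: L0/L1/L2 = EHCGF/ABD/- → run E
t=7: L0/L1/L2 = EHCGF/ABD/- → run E
t=8: L0/L1/L2 = HCGF/ABD/- → run H
t=9: L0/L1/L2 = HCGF/ABD/- → run H
t=10: L0/L1/L2 = CGF/ABDH/- → run C
t=11: L0/L1/L2 = CGF/ABDH/- → run C
t=12: L0/L1/L2 = GF/ABDHC/- → run G
t=13: L0/L1/L2 = GF/ABDHC/- → run G
t=14: L0/L1/L2 = F/ABDHCG/- → run F
t=15: L0/L1/L2 = F/ABDHCG/- → run F
t=16: L0/L1/L2 = -/ABDHCG/- → run A
t=17: L0/L1/L2 = -/ABDHCG/- → run A
t=18: L0/L1/L2 = -/ABDHCG/- → run A
t=19: L0/L1/L2 = -/BDHCG/- → run B
t=20: L0/L1/L2 = -/BDHCG/- → run B
t=21: L0/L1/L2 = -/BDHCG/- → run B
t=22: L0/L1/L2 = -/BDHCG/- → run B
t=23: L0/L1/L2 = -/DHCG/B → run D
t=24: L0/L1/L2 = -/HCG/B → run H
t=25: L0/L1/L2 = -/HCG/B → run H
t=26: L0/L1/L2 = -/HCG/B → run H
t=27: L0/L1/L2 = -/HCG/B → run H
t=28: L0/L1/L2 = -/CG/BH → run C
t=29: L0/L1/L2 = -/CG/BH → run C
t=30: L0/L1/L2 = -/CG/BH → run C
t=31: L0/L1/L2 = -/CG/BH → run C
t=32: L0/L1/L2 = -/G/BHC → run G
t=33: L0/L1/L2 = -/G/BHC → run G
t=34: L0/L1/L2 = -/G/BHC → run G
t=35: L0/L1/L2 = -/G/BHC → run G
t=36: L0/L1/L2 = -/-/BHCG → run B
t=37: L0/L1/L2 = -/-/HCG → run H
t=38: L0/L1/L2 = -/-/HCG → run H
t=39: L0/L1/L2 = -/-/CG → run C
t=40: L0/L1/L2 = -/-/CG → run C
t=41: L0/L1/L2 = -/-/G → run G
t=42: (idle)
t=43: (idle)
t=44: (idle)
t=45: (idle)
t=46: (idle)
t=47: (idle)

running at tick 2 = B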